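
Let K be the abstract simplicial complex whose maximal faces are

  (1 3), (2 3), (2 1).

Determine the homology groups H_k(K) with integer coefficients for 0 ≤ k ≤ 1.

H_0 = Z,  H_1 = Z.

We work with the vertex ordering 1 < 2 < 3. The simplices of K, each written with vertices in increasing order, are:

  0-simplices (3): [1], [2], [3]
  1-simplices (3): [1,2], [1,3], [2,3]

so the chain groups are C_0 ≅ Z^3, C_1 ≅ Z^3.

The boundary map ∂_1: C_1 → C_0 is given by ∂[p,q] = [q] − [p].
The 3×3 boundary matrix has rank 2 and Smith normal form diag(1,1).

From H_k ≅ ker(∂_k) / im(∂_{k+1}) we obtain:

  H_0: rank C_0 − rank ∂_1 = 3 − 2 = 1, and the invariant factors of ∂_1 are all 1, so H_0 ≅ Z.
  H_1: rank ker ∂_1 − rank ∂_2 = (3 − 2) − 0 = 1, and there is no ∂_2, so H_1 ≅ Z.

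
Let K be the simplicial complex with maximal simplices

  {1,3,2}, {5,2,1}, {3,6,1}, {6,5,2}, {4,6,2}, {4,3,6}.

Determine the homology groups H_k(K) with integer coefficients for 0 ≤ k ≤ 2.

Take the total order 1 < 2 < 3 < 4 < 5 < 6 on the vertex set. Then K (dimension 2) consists of the simplices:

  0-simplices (6): [1], [2], [3], [4], [5], [6]
  1-simplices (12): [1,2], [1,3], [1,5], [1,6], [2,3], [2,4], [2,5], [2,6], [3,4], [3,6], [4,6], [5,6]
  2-simplices (6): [1,2,3], [1,2,5], [1,3,6], [2,4,6], [2,5,6], [3,4,6]

so the chain groups are C_0 ≅ Z^6, C_1 ≅ Z^12, C_2 ≅ Z^6.

∂_1: C_1 → C_0 is given by ∂[p,q] = [q] − [p].
The 6×12 boundary matrix has rank 5 and Smith normal form diag(1,1,1,1,1).

Boundary ∂_2: C_2 → C_1 sends each 2-simplex [p,q,r] to [q,r] − [p,r] + [p,q]. For instance
  ∂[3,4,6] = [4,6] − [3,6] + [3,4],
  ∂[1,2,3] = [2,3] − [1,3] + [1,2].
The resulting 12×6 matrix has rank 6, and its Smith normal form has invariant factors (1,1,1,1,1,1).

Reading off H_k = ker ∂_k / im ∂_{k+1}:

  H_0: rank C_0 − rank ∂_1 = 6 − 5 = 1, and the invariant factors of ∂_1 are all 1, so H_0 ≅ Z.
  H_1: rank ker ∂_1 − rank ∂_2 = (12 − 5) − 6 = 1, and the invariant factors of ∂_2 are all 1, so H_1 ≅ Z.
  H_2: rank ker ∂_2 − rank ∂_3 = (6 − 6) − 0 = 0, and there is no ∂_3, so H_2 ≅ 0.

As a check, the Euler characteristic is 6 − 12 + 6 = 0, which agrees with 1 − 1 + 0 = 0.

H_0 ≅ Z,  H_1 ≅ Z,  H_2 = 0.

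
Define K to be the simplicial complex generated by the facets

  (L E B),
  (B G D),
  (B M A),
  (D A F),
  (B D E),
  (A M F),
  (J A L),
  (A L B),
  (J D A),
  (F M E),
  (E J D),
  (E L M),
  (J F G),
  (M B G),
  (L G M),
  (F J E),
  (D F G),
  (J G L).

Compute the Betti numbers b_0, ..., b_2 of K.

b_0 = 1, b_1 = 1, b_2 = 0.

K has 9 vertices, 27 edges, 18 triangles.
rank ∂_0 = 0, rank ∂_1 = 8 ⇒ b_0 = 9 − 0 − 8 = 1; all invariant factors of ∂_1 are 1 so no torsion. So H_0 = Z.
rank ∂_1 = 8, rank ∂_2 = 18 ⇒ b_1 = 27 − 8 − 18 = 1; ∂_2 has invariant factor(s) [2] giving torsion. So H_1 = Z ⊕ Z/2.
rank ∂_2 = 18, rank ∂_3 = 0 ⇒ b_2 = 18 − 18 − 0 = 0. So H_2 = 0.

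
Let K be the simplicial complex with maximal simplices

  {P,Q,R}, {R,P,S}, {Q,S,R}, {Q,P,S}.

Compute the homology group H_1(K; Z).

K has 4 vertices, 6 edges, 4 triangles.
rank ∂_1 = 3, rank ∂_2 = 3 ⇒ b_1 = 6 − 3 − 3 = 0; all invariant factors of ∂_2 are 1 so no torsion. So H_1 ≅ 0.

H_1 ≅ 0.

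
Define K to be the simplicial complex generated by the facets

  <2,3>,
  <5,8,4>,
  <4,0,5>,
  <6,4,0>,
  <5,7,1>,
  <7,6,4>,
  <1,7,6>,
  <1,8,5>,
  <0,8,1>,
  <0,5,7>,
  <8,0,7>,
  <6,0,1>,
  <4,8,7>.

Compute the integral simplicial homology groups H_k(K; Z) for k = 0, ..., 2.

K has 9 vertices, 19 edges, 12 triangles.
rank ∂_0 = 0, rank ∂_1 = 7 ⇒ b_0 = 9 − 0 − 7 = 2; all invariant factors of ∂_1 are 1 so no torsion. So H_0 = Z^2.
rank ∂_1 = 7, rank ∂_2 = 12 ⇒ b_1 = 19 − 7 − 12 = 0; ∂_2 has invariant factor(s) [2] giving torsion. So H_1 = Z/2.
rank ∂_2 = 12, rank ∂_3 = 0 ⇒ b_2 = 12 − 12 − 0 = 0. So H_2 = 0.

H_0 ≅ Z^2,  H_1 ≅ Z/2,  H_2 = 0.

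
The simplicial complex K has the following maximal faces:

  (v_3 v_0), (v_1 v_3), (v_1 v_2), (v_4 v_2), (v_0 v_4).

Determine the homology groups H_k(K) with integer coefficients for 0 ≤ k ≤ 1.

Fix the vertex order v_0 < v_1 < v_2 < v_3 < v_4 and write every simplex with vertices in increasing order. Then dim K = 1 and the simplices of K are:

  0-simplices (5): [v_0], [v_1], [v_2], [v_3], [v_4]
  1-simplices (5): [v_0,v_3], [v_0,v_4], [v_1,v_2], [v_1,v_3], [v_2,v_4]

giving chain groups C_0 ≅ Z^5, C_1 ≅ Z^5.

∂_1: C_1 → C_0 is given by ∂[p,q] = [q] − [p]. For instance
  ∂[v_1,v_3] = [v_3] − [v_1].
As a 5×5 matrix over Z this has rank 4, with invariant factors (1,1,1,1).

From H_k ≅ ker(∂_k) / im(∂_{k+1}) we obtain:

  H_0: rank C_0 − rank ∂_1 = 5 − 4 = 1, and the invariant factors of ∂_1 are all 1, so H_0 ≅ Z.
  H_1: rank ker ∂_1 − rank ∂_2 = (5 − 4) − 0 = 1, and there is no ∂_2, so H_1 ≅ Z.

(K is a triangulation of the circle S^1.)

H_0 = Z,  H_1 = Z.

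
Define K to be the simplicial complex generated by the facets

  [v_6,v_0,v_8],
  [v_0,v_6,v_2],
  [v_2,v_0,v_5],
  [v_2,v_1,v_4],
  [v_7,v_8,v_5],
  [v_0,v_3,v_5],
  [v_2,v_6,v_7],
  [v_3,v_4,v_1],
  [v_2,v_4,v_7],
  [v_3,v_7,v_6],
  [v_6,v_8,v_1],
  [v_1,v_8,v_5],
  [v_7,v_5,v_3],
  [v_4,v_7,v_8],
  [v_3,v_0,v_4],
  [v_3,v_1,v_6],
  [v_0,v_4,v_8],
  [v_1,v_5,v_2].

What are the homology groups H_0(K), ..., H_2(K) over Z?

H_0 = Z,  H_1 = Z^2,  H_2 = Z.

Fix the vertex order v_0 < v_1 < v_2 < v_3 < v_4 < v_5 < v_6 < v_7 < v_8 and write every simplex with vertices in increasing order. Then dim K = 2 and the simplices of K are:

  0-simplices (9): [v_0], [v_1], [v_2], [v_3], [v_4], [v_5], [v_6], [v_7], [v_8]
  1-simplices (27): (27 of them)
  2-simplices (18): (18 of them)

Hence C_0 ≅ Z^9, C_1 ≅ Z^27, C_2 ≅ Z^18.

The boundary map ∂_1: C_1 → C_0 maps an edge to its endpoints' difference, ∂[p,q] = q − p. For instance
  ∂[v_3,v_5] = [v_5] − [v_3].
As a 9×27 matrix over Z this has rank 8, with invariant factors (1,1,1,1,1,1,1,1).

∂_2: C_2 → C_1 sends each 2-simplex [p,q,r] to [q,r] − [p,r] + [p,q]. For instance
  ∂[v_1,v_3,v_4] = [v_3,v_4] − [v_1,v_4] + [v_1,v_3],
  ∂[v_2,v_4,v_7] = [v_4,v_7] − [v_2,v_7] + [v_2,v_4].
The resulting 27×18 matrix has rank 17, and its Smith normal form has invariant factors (1,1,1,1,1,1,1,1,1,1,1,1,1,1,1,1,1).

From H_k ≅ ker(∂_k) / im(∂_{k+1}) we obtain:

  H_0: rank C_0 − rank ∂_1 = 9 − 8 = 1, and the invariant factors of ∂_1 are all 1, so H_0 ≅ Z.
  H_1: rank ker ∂_1 − rank ∂_2 = (27 − 8) − 17 = 2, and the invariant factors of ∂_2 are all 1, so H_1 ≅ Z^2.
  H_2: rank ker ∂_2 − rank ∂_3 = (18 − 17) − 0 = 1, and there is no ∂_3, so H_2 ≅ Z.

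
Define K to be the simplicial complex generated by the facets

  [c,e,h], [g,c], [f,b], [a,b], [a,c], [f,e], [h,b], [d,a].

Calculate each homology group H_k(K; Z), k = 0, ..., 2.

H_0 = Z,  H_1 = Z^2,  H_2 = 0.

Fix the vertex order a < b < c < d < e < f < g < h and write every simplex with vertices in increasing order. Then dim K = 2 and the simplices of K are:

  0-simplices (8): a, b, c, d, e, f, g, h
  1-simplices (10): ab, ac, ad, bf, bh, ce, cg, ch, ef, eh
  2-simplices (1): ceh

Hence C_0 ≅ Z^8, C_1 ≅ Z^10, C_2 ≅ Z^1.

∂_1: C_1 → C_0 sends each edge [p,q] (with p < q) to q − p.
As a 8×10 matrix over Z this has rank 7, with invariant factors (1,1,1,1,1,1,1).

∂_2: C_2 → C_1 maps a triangle to the signed sum of its edges. For instance
  ∂ceh = eh − ch + ce.
As a 10×1 matrix over Z this has rank 1, with invariant factors (1).

Computing H_k = (kernel of ∂_k) / (image of ∂_{k+1}):

  H_0: rank C_0 − rank ∂_1 = 8 − 7 = 1, and the invariant factors of ∂_1 are all 1, so H_0 ≅ Z.
  H_1: rank ker ∂_1 − rank ∂_2 = (10 − 7) − 1 = 2, and the invariant factors of ∂_2 are all 1, so H_1 ≅ Z^2.
  H_2: rank ker ∂_2 − rank ∂_3 = (1 − 1) − 0 = 0, and there is no ∂_3, so H_2 ≅ 0.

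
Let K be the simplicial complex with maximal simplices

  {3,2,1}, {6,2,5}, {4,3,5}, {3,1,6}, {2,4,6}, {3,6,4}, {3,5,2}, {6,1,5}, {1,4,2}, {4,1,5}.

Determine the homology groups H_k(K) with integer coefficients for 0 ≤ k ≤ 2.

Fix the vertex order 1 < 2 < 3 < 4 < 5 < 6 and write every simplex with vertices in increasing order. Then dim K = 2 and the simplices of K are:

  0-simplices (6): [1], [2], [3], [4], [5], [6]
  1-simplices (15): [1,2], [1,3], [1,4], [1,5], [1,6], [2,3], [2,4], [2,5], [2,6], [3,4], [3,5], [3,6], [4,5], [4,6], [5,6]
  2-simplices (10): [1,2,3], [1,2,4], [1,3,6], [1,4,5], [1,5,6], [2,3,5], [2,4,6], [2,5,6], [3,4,5], [3,4,6]

Hence C_0 ≅ Z^6, C_1 ≅ Z^15, C_2 ≅ Z^10.

The boundary map ∂_1: C_1 → C_0 is given by ∂[p,q] = [q] − [p]. For instance
  ∂[2,4] = [4] − [2].
The resulting 6×15 matrix has rank 5, and its Smith normal form has invariant factors (1,1,1,1,1).

∂_2: C_2 → C_1 acts by ∂[p,q,r] = [q,r] − [p,r] + [p,q]. For instance
  ∂[2,3,5] = [3,5] − [2,5] + [2,3],
  ∂[1,2,4] = [2,4] − [1,4] + [1,2].
The 15×10 boundary matrix has rank 10 and Smith normal form diag(1,1,1,1,1,1,1,1,1,2).

Now H_k = ker ∂_k / im ∂_{k+1}, so:

  H_0: rank C_0 − rank ∂_1 = 6 − 5 = 1, and the invariant factors of ∂_1 are all 1, so H_0 = Z.
  H_1: rank ker ∂_1 − rank ∂_2 = (15 − 5) − 10 = 0, and ∂_2 has invariant factor 2 > 1, so H_1 = Z/2Z.
  H_2: rank ker ∂_2 − rank ∂_3 = (10 − 10) − 0 = 0, and there is no ∂_3, so H_2 = 0.

(K is a triangulation of the real projective plane RP^2.)

H_0 = Z,  H_1 = Z/2Z,  H_2 = 0.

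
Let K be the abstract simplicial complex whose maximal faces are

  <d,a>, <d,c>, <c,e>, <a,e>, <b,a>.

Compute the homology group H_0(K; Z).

Take the total order a < b < c < d < e on the vertex set. Then K (dimension 1) consists of the simplices:

  0-simplices (5): a, b, c, d, e
  1-simplices (5): ab, ad, ae, cd, ce

giving chain groups C_0 ≅ Z^5, C_1 ≅ Z^5.

Boundary ∂_1: C_1 → C_0 is given by ∂[p,q] = [q] − [p]. For instance
  ∂ae = e − a.
The 5×5 boundary matrix has rank 4 and Smith normal form diag(1,1,1,1).

Computing H_k = (kernel of ∂_k) / (image of ∂_{k+1}):

  H_0: rank C_0 − rank ∂_1 = 5 − 4 = 1, and the invariant factors of ∂_1 are all 1, so H_0 ≅ Z.

H_0 = Z.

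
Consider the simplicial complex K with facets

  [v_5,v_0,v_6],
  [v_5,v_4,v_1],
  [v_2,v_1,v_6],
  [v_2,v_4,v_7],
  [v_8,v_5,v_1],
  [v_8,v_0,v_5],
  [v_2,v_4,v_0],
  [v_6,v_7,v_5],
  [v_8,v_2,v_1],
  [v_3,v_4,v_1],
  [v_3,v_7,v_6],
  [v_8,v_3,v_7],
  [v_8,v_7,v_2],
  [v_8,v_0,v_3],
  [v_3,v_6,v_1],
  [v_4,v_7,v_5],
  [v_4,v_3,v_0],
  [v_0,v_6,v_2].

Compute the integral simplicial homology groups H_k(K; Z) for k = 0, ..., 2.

H_0 ≅ Z,  H_1 ≅ Z^2,  H_2 ≅ Z.

We work with the vertex ordering v_0 < v_1 < v_2 < v_3 < v_4 < v_5 < v_6 < v_7 < v_8. The simplices of K, each written with vertices in increasing order, are:

  0-simplices (9): [v_0], [v_1], [v_2], [v_3], [v_4], [v_5], [v_6], [v_7], [v_8]
  1-simplices (27): (27 of them)
  2-simplices (18): (18 of them)

so the chain groups are C_0 ≅ Z^9, C_1 ≅ Z^27, C_2 ≅ Z^18.

Boundary ∂_1: C_1 → C_0 is given by ∂[p,q] = [q] − [p].
The 9×27 boundary matrix has rank 8 and Smith normal form diag(1,1,1,1,1,1,1,1).

∂_2: C_2 → C_1 maps a triangle to the signed sum of its edges. For instance
  ∂[v_4,v_5,v_7] = [v_5,v_7] − [v_4,v_7] + [v_4,v_5],
  ∂[v_1,v_2,v_8] = [v_2,v_8] − [v_1,v_8] + [v_1,v_2].
The resulting 27×18 matrix has rank 17, and its Smith normal form has invariant factors (1,1,1,1,1,1,1,1,1,1,1,1,1,1,1,1,1).

From H_k ≅ ker(∂_k) / im(∂_{k+1}) we obtain:

  H_0: rank C_0 − rank ∂_1 = 9 − 8 = 1, and the invariant factors of ∂_1 are all 1, so H_0 ≅ Z.
  H_1: rank ker ∂_1 − rank ∂_2 = (27 − 8) − 17 = 2, and the invariant factors of ∂_2 are all 1, so H_1 ≅ Z^2.
  H_2: rank ker ∂_2 − rank ∂_3 = (18 − 17) − 0 = 1, and there is no ∂_3, so H_2 ≅ Z.

As a check, the Euler characteristic is 9 − 27 + 18 = 0, which agrees with 1 − 2 + 1 = 0.
(K is a triangulation of the torus T^2.)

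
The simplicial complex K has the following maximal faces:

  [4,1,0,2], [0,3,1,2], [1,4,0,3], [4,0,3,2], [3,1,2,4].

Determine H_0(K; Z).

Fix the vertex order 0 < 1 < 2 < 3 < 4 and write every simplex with vertices in increasing order. Then dim K = 3 and the simplices of K are:

  0-simplices (5): [0], [1], [2], [3], [4]
  1-simplices (10): [0,1], [0,2], [0,3], [0,4], [1,2], [1,3], [1,4], [2,3], [2,4], [3,4]
  2-simplices (10): [0,1,2], [0,1,3], [0,1,4], [0,2,3], [0,2,4], [0,3,4], [1,2,3], [1,2,4], [1,3,4], [2,3,4]
  3-simplices (5): [0,1,2,3], [0,1,2,4], [0,1,3,4], [0,2,3,4], [1,2,3,4]

so the chain groups are C_0 ≅ Z^5, C_1 ≅ Z^10, C_2 ≅ Z^10, C_3 ≅ Z^5.

∂_1: C_1 → C_0 is given by ∂[p,q] = [q] − [p]. For instance
  ∂[1,2] = [2] − [1].
The resulting 5×10 matrix has rank 4, and its Smith normal form has invariant factors (1,1,1,1).

The boundary map ∂_2: C_2 → C_1 sends each 2-simplex [p,q,r] to [q,r] − [p,r] + [p,q]. For instance
  ∂[0,3,4] = [3,4] − [0,4] + [0,3],
  ∂[0,1,2] = [1,2] − [0,2] + [0,1].
The resulting 10×10 matrix has rank 6, and its Smith normal form has invariant factors (1,1,1,1,1,1).

Boundary ∂_3: C_3 → C_2 sends each 3-simplex σ to the alternating sum Σ_i (−1)^i (σ with its i-th vertex removed). For instance
  ∂[1,2,3,4] = [2,3,4] − [1,3,4] + [1,2,4] − [1,2,3],
  ∂[0,1,3,4] = [1,3,4] − [0,3,4] + [0,1,4] − [0,1,3].
This gives a 10×5 integer matrix of rank 4; reducing to Smith normal form yields diagonal entries (1,1,1,1).

Reading off H_k = ker ∂_k / im ∂_{k+1}:

  H_0: rank C_0 − rank ∂_1 = 5 − 4 = 1, and the invariant factors of ∂_1 are all 1, so H_0 ≅ Z.

H_0 ≅ Z.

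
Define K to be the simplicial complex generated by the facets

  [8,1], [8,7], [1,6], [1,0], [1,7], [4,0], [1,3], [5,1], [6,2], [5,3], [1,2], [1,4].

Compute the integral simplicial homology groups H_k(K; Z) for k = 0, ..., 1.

H_0 ≅ Z,  H_1 ≅ Z^4.

Take the total order 0 < 1 < 2 < 3 < 4 < 5 < 6 < 7 < 8 on the vertex set. Then K (dimension 1) consists of the simplices:

  0-simplices (9): [0], [1], [2], [3], [4], [5], [6], [7], [8]
  1-simplices (12): [0,1], [0,4], [1,2], [1,3], [1,4], [1,5], [1,6], [1,7], [1,8], [2,6], [3,5], [7,8]

Hence C_0 ≅ Z^9, C_1 ≅ Z^12.

Boundary ∂_1: C_1 → C_0 is given by ∂[p,q] = [q] − [p]. For instance
  ∂[1,4] = [4] − [1].
This gives a 9×12 integer matrix of rank 8; reducing to Smith normal form yields diagonal entries (1,1,1,1,1,1,1,1).

Now H_k = ker ∂_k / im ∂_{k+1}, so:

  H_0: rank C_0 − rank ∂_1 = 9 − 8 = 1, and the invariant factors of ∂_1 are all 1, so H_0 ≅ Z.
  H_1: rank ker ∂_1 − rank ∂_2 = (12 − 8) − 0 = 4, and there is no ∂_2, so H_1 ≅ Z^4.

As a check, the Euler characteristic is 9 − 12 = -3, which agrees with 1 − 4 = -3.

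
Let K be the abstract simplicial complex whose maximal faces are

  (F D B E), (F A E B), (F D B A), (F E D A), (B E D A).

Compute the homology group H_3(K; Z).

Fix the vertex order A < B < D < E < F and write every simplex with vertices in increasing order. Then dim K = 3 and the simplices of K are:

  0-simplices (5): A, B, D, E, F
  1-simplices (10): AB, AD, AE, AF, BD, BE, BF, DE, DF, EF
  2-simplices (10): ABD, ABE, ABF, ADE, ADF, AEF, BDE, BDF, BEF, DEF
  3-simplices (5): ABDE, ABDF, ABEF, ADEF, BDEF

giving chain groups C_0 ≅ Z^5, C_1 ≅ Z^10, C_2 ≅ Z^10, C_3 ≅ Z^5.

The boundary map ∂_1: C_1 → C_0 maps an edge to its endpoints' difference, ∂[p,q] = q − p.
The 5×10 boundary matrix has rank 4 and Smith normal form diag(1,1,1,1).

∂_2: C_2 → C_1 sends each 2-simplex [p,q,r] to [q,r] − [p,r] + [p,q]. For instance
  ∂ADE = DE − AE + AD,
  ∂BDE = DE − BE + BD.
This gives a 10×10 integer matrix of rank 6; reducing to Smith normal form yields diagonal entries (1,1,1,1,1,1).

The boundary map ∂_3: C_3 → C_2 sends each 3-simplex σ to the alternating sum Σ_i (−1)^i (σ with its i-th vertex removed). For instance
  ∂ADEF = DEF − AEF + ADF − ADE,
  ∂ABDE = BDE − ADE + ABE − ABD.
As a 10×5 matrix over Z this has rank 4, with invariant factors (1,1,1,1).

Reading off H_k = ker ∂_k / im ∂_{k+1}:

  H_3: rank ker ∂_3 − rank ∂_4 = (5 − 4) − 0 = 1, and there is no ∂_4, so H_3 = Z.

H_3 ≅ Z.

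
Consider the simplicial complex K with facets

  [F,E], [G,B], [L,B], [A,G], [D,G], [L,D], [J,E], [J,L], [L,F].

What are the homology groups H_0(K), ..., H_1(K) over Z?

Order the vertices as A < B < D < E < F < G < J < L. Listing each simplex with vertices in this order, K has dimension 1 with simplices:

  0-simplices (8): A, B, D, E, F, G, J, L
  1-simplices (9): AG, BG, BL, DG, DL, EF, EJ, FL, JL

Hence C_0 ≅ Z^8, C_1 ≅ Z^9.

Boundary ∂_1: C_1 → C_0 sends each edge [p,q] (with p < q) to q − p.
As a 8×9 matrix over Z this has rank 7, with invariant factors (1,1,1,1,1,1,1).

Reading off H_k = ker ∂_k / im ∂_{k+1}:

  H_0: rank C_0 − rank ∂_1 = 8 − 7 = 1, and the invariant factors of ∂_1 are all 1, so H_0 ≅ Z.
  H_1: rank ker ∂_1 − rank ∂_2 = (9 − 7) − 0 = 2, and there is no ∂_2, so H_1 ≅ Z^2.

H_0 = Z,  H_1 = Z^2.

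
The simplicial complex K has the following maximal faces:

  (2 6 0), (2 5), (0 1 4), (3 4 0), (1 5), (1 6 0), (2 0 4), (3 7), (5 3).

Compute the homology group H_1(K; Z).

H_1 = Z^2.

Order the vertices as 0 < 1 < 2 < 3 < 4 < 5 < 6 < 7. Listing each simplex with vertices in this order, K has dimension 2 with simplices:

  0-simplices (8): [0], [1], [2], [3], [4], [5], [6], [7]
  1-simplices (14): [0,1], [0,2], [0,3], [0,4], [0,6], [1,4], [1,5], [1,6], [2,4], [2,5], [2,6], [3,4], [3,5], [3,7]
  2-simplices (5): [0,1,4], [0,1,6], [0,2,4], [0,2,6], [0,3,4]

Hence C_0 ≅ Z^8, C_1 ≅ Z^14, C_2 ≅ Z^5.

The boundary map ∂_1: C_1 → C_0 maps an edge to its endpoints' difference, ∂[p,q] = q − p. For instance
  ∂[3,4] = [4] − [3].
This gives a 8×14 integer matrix of rank 7; reducing to Smith normal form yields diagonal entries (1,1,1,1,1,1,1).

The boundary map ∂_2: C_2 → C_1 maps a triangle to the signed sum of its edges. For instance
  ∂[0,2,4] = [2,4] − [0,4] + [0,2],
  ∂[0,3,4] = [3,4] − [0,4] + [0,3].
As a 14×5 matrix over Z this has rank 5, with invariant factors (1,1,1,1,1).

Computing H_k = (kernel of ∂_k) / (image of ∂_{k+1}):

  H_1: rank ker ∂_1 − rank ∂_2 = (14 − 7) − 5 = 2, and the invariant factors of ∂_2 are all 1, so H_1 = Z^2.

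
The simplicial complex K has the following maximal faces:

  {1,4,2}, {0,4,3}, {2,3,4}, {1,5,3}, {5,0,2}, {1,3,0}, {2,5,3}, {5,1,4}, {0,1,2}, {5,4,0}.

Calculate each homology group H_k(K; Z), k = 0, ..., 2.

Take the total order 0 < 1 < 2 < 3 < 4 < 5 on the vertex set. Then K (dimension 2) consists of the simplices:

  0-simplices (6): [0], [1], [2], [3], [4], [5]
  1-simplices (15): [0,1], [0,2], [0,3], [0,4], [0,5], [1,2], [1,3], [1,4], [1,5], [2,3], [2,4], [2,5], [3,4], [3,5], [4,5]
  2-simplices (10): [0,1,2], [0,1,3], [0,2,5], [0,3,4], [0,4,5], [1,2,4], [1,3,5], [1,4,5], [2,3,4], [2,3,5]

giving chain groups C_0 ≅ Z^6, C_1 ≅ Z^15, C_2 ≅ Z^10.

Boundary ∂_1: C_1 → C_0 sends each edge [p,q] (with p < q) to q − p. For instance
  ∂[1,2] = [2] − [1].
This gives a 6×15 integer matrix of rank 5; reducing to Smith normal form yields diagonal entries (1,1,1,1,1).

∂_2: C_2 → C_1 sends each 2-simplex [p,q,r] to [q,r] − [p,r] + [p,q]. For instance
  ∂[0,2,5] = [2,5] − [0,5] + [0,2],
  ∂[1,3,5] = [3,5] − [1,5] + [1,3].
This gives a 15×10 integer matrix of rank 10; reducing to Smith normal form yields diagonal entries (1,1,1,1,1,1,1,1,1,2).

Reading off H_k = ker ∂_k / im ∂_{k+1}:

  H_0: rank C_0 − rank ∂_1 = 6 − 5 = 1, and the invariant factors of ∂_1 are all 1, so H_0 ≅ Z.
  H_1: rank ker ∂_1 − rank ∂_2 = (15 − 5) − 10 = 0, and ∂_2 has invariant factor 2 > 1, so H_1 ≅ Z/2Z.
  H_2: rank ker ∂_2 − rank ∂_3 = (10 − 10) − 0 = 0, and there is no ∂_3, so H_2 ≅ 0.

As a check, the Euler characteristic is 6 − 15 + 10 = 1, which agrees with 1 − 0 + 0 = 1.

H_0 = Z,  H_1 = Z/2Z,  H_2 = 0.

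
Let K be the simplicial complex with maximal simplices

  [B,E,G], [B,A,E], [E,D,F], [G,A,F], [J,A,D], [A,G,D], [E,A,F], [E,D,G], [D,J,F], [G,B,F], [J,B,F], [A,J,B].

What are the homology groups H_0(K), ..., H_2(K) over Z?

H_0 = Z,  H_1 = Z/2,  H_2 = 0.

We work with the vertex ordering A < B < D < E < F < G < J. The simplices of K, each written with vertices in increasing order, are:

  0-simplices (7): A, B, D, E, F, G, J
  1-simplices (18): AB, AD, AE, AF, AG, AJ, BE, BF, BG, BJ, DE, DF, DG, DJ, EF, EG, FG, FJ
  2-simplices (12): ABE, ABJ, ADG, ADJ, AEF, AFG, BEG, BFG, BFJ, DEF, DEG, DFJ

so the chain groups are C_0 ≅ Z^7, C_1 ≅ Z^18, C_2 ≅ Z^12.

Boundary ∂_1: C_1 → C_0 is given by ∂[p,q] = [q] − [p]. For instance
  ∂EF = F − E.
This gives a 7×18 integer matrix of rank 6; reducing to Smith normal form yields diagonal entries (1,1,1,1,1,1).

∂_2: C_2 → C_1 maps a triangle to the signed sum of its edges. For instance
  ∂BEG = EG − BG + BE,
  ∂BFG = FG − BG + BF.
As a 18×12 matrix over Z this has rank 12, with invariant factors (1,1,1,1,1,1,1,1,1,1,1,2).

Reading off H_k = ker ∂_k / im ∂_{k+1}:

  H_0: rank C_0 − rank ∂_1 = 7 − 6 = 1, and the invariant factors of ∂_1 are all 1, so H_0 = Z.
  H_1: rank ker ∂_1 − rank ∂_2 = (18 − 6) − 12 = 0, and ∂_2 has invariant factor 2 > 1, so H_1 = Z/2.
  H_2: rank ker ∂_2 − rank ∂_3 = (12 − 12) − 0 = 0, and there is no ∂_3, so H_2 = 0.

As a check, the Euler characteristic is 7 − 18 + 12 = 1, which agrees with 1 − 0 + 0 = 1.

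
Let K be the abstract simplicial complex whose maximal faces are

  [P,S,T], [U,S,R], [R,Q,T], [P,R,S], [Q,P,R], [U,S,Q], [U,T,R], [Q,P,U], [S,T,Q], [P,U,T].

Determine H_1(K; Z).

Take the total order P < Q < R < S < T < U on the vertex set. Then K (dimension 2) consists of the simplices:

  0-simplices (6): P, Q, R, S, T, U
  1-simplices (15): PQ, PR, PS, PT, PU, QR, QS, QT, QU, RS, RT, RU, ST, SU, TU
  2-simplices (10): PQR, PQU, PRS, PST, PTU, QRT, QST, QSU, RSU, RTU

giving chain groups C_0 ≅ Z^6, C_1 ≅ Z^15, C_2 ≅ Z^10.

The boundary map ∂_1: C_1 → C_0 sends each edge [p,q] (with p < q) to q − p.
This gives a 6×15 integer matrix of rank 5; reducing to Smith normal form yields diagonal entries (1,1,1,1,1).

The boundary map ∂_2: C_2 → C_1 acts by ∂[p,q,r] = [q,r] − [p,r] + [p,q]. For instance
  ∂QST = ST − QT + QS,
  ∂RSU = SU − RU + RS.
As a 15×10 matrix over Z this has rank 10, with invariant factors (1,1,1,1,1,1,1,1,1,2).

From H_k ≅ ker(∂_k) / im(∂_{k+1}) we obtain:

  H_1: rank ker ∂_1 − rank ∂_2 = (15 − 5) − 10 = 0, and ∂_2 has invariant factor 2 > 1, so H_1 ≅ Z/2.

H_1 ≅ Z/2.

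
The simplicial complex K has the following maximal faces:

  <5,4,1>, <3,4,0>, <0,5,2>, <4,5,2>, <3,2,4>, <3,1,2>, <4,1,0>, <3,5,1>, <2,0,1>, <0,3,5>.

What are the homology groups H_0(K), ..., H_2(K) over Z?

Fix the vertex order 0 < 1 < 2 < 3 < 4 < 5 and write every simplex with vertices in increasing order. Then dim K = 2 and the simplices of K are:

  0-simplices (6): [0], [1], [2], [3], [4], [5]
  1-simplices (15): [0,1], [0,2], [0,3], [0,4], [0,5], [1,2], [1,3], [1,4], [1,5], [2,3], [2,4], [2,5], [3,4], [3,5], [4,5]
  2-simplices (10): [0,1,2], [0,1,4], [0,2,5], [0,3,4], [0,3,5], [1,2,3], [1,3,5], [1,4,5], [2,3,4], [2,4,5]

so the chain groups are C_0 ≅ Z^6, C_1 ≅ Z^15, C_2 ≅ Z^10.

Boundary ∂_1: C_1 → C_0 sends each edge [p,q] (with p < q) to q − p.
As a 6×15 matrix over Z this has rank 5, with invariant factors (1,1,1,1,1).

∂_2: C_2 → C_1 maps a triangle to the signed sum of its edges. For instance
  ∂[0,2,5] = [2,5] − [0,5] + [0,2],
  ∂[2,3,4] = [3,4] − [2,4] + [2,3].
The 15×10 boundary matrix has rank 10 and Smith normal form diag(1,1,1,1,1,1,1,1,1,2).

From H_k ≅ ker(∂_k) / im(∂_{k+1}) we obtain:

  H_0: rank C_0 − rank ∂_1 = 6 − 5 = 1, and the invariant factors of ∂_1 are all 1, so H_0 ≅ Z.
  H_1: rank ker ∂_1 − rank ∂_2 = (15 − 5) − 10 = 0, and ∂_2 has invariant factor 2 > 1, so H_1 ≅ Z/2.
  H_2: rank ker ∂_2 − rank ∂_3 = (10 − 10) − 0 = 0, and there is no ∂_3, so H_2 ≅ 0.

H_0 ≅ Z,  H_1 ≅ Z/2,  H_2 = 0.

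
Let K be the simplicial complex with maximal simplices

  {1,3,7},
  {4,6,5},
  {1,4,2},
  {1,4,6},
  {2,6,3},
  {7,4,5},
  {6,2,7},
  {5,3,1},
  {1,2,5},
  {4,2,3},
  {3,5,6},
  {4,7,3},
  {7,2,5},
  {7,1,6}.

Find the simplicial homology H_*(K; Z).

H_0 ≅ Z,  H_1 ≅ Z^2,  H_2 ≅ Z.

Fix the vertex order 1 < 2 < 3 < 4 < 5 < 6 < 7 and write every simplex with vertices in increasing order. Then dim K = 2 and the simplices of K are:

  0-simplices (7): [1], [2], [3], [4], [5], [6], [7]
  1-simplices (21): [1,2], [1,3], [1,4], [1,5], [1,6], [1,7], [2,3], [2,4], [2,5], [2,6], [2,7], [3,4], [3,5], [3,6], [3,7], [4,5], [4,6], [4,7], [5,6], [5,7], [6,7]
  2-simplices (14): [1,2,4], [1,2,5], [1,3,5], [1,3,7], [1,4,6], [1,6,7], [2,3,4], [2,3,6], [2,5,7], [2,6,7], [3,4,7], [3,5,6], [4,5,6], [4,5,7]

giving chain groups C_0 ≅ Z^7, C_1 ≅ Z^21, C_2 ≅ Z^14.

The boundary map ∂_1: C_1 → C_0 is given by ∂[p,q] = [q] − [p]. For instance
  ∂[5,6] = [6] − [5].
As a 7×21 matrix over Z this has rank 6, with invariant factors (1,1,1,1,1,1).

Boundary ∂_2: C_2 → C_1 acts by ∂[p,q,r] = [q,r] − [p,r] + [p,q]. For instance
  ∂[3,5,6] = [5,6] − [3,6] + [3,5],
  ∂[1,6,7] = [6,7] − [1,7] + [1,6].
The resulting 21×14 matrix has rank 13, and its Smith normal form has invariant factors (1,1,1,1,1,1,1,1,1,1,1,1,1).

From H_k ≅ ker(∂_k) / im(∂_{k+1}) we obtain:

  H_0: rank C_0 − rank ∂_1 = 7 − 6 = 1, and the invariant factors of ∂_1 are all 1, so H_0 = Z.
  H_1: rank ker ∂_1 − rank ∂_2 = (21 − 6) − 13 = 2, and the invariant factors of ∂_2 are all 1, so H_1 = Z^2.
  H_2: rank ker ∂_2 − rank ∂_3 = (14 − 13) − 0 = 1, and there is no ∂_3, so H_2 = Z.

As a check, the Euler characteristic is 7 − 21 + 14 = 0, which agrees with 1 − 2 + 1 = 0.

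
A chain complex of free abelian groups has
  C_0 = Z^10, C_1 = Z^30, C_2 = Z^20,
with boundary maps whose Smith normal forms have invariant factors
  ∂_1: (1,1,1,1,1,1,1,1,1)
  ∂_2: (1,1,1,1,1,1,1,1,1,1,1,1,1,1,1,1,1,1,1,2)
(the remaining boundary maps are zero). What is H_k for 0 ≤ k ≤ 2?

H_0: b_0 = 10 − 0 − 9 = 1; torsion from ∂_1 factors > 1: none. So H_0 = Z.
H_1: b_1 = 30 − 9 − 20 = 1; torsion from ∂_2 factors > 1: [2]. So H_1 = Z ⊕ Z/2.
H_2: b_2 = 20 − 20 − 0 = 0; torsion from ∂_3 factors > 1: none. So H_2 = 0.

H_0 = Z,  H_1 = Z ⊕ Z/2,  H_2 = 0.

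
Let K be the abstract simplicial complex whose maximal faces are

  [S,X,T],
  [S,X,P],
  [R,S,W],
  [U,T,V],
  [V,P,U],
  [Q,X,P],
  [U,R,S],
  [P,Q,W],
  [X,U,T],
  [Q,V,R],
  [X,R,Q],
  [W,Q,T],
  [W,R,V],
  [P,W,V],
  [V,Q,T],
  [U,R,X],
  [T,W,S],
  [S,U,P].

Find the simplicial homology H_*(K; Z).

Fix the vertex order P < Q < R < S < T < U < V < W < X and write every simplex with vertices in increasing order. Then dim K = 2 and the simplices of K are:

  0-simplices (9): P, Q, R, S, T, U, V, W, X
  1-simplices (27): PQ, PS, PU, PV, PW, PX, QR, QT, QV, QW, QX, RS, RU, RV, RW, RX, ST, SU, SW, SX, TU, TV, TW, TX, UV, UX, VW
  2-simplices (18): PQW, PQX, PSU, PSX, PUV, PVW, QRV, QRX, QTV, QTW, RSU, RSW, RUX, RVW, STW, STX, TUV, TUX

giving chain groups C_0 ≅ Z^9, C_1 ≅ Z^27, C_2 ≅ Z^18.

∂_1: C_1 → C_0 maps an edge to its endpoints' difference, ∂[p,q] = q − p. For instance
  ∂RU = U − R.
As a 9×27 matrix over Z this has rank 8, with invariant factors (1,1,1,1,1,1,1,1).

The boundary map ∂_2: C_2 → C_1 acts by ∂[p,q,r] = [q,r] − [p,r] + [p,q]. For instance
  ∂QRX = RX − QX + QR,
  ∂RSW = SW − RW + RS.
As a 27×18 matrix over Z this has rank 18, with invariant factors (1,1,1,1,1,1,1,1,1,1,1,1,1,1,1,1,1,2).

Reading off H_k = ker ∂_k / im ∂_{k+1}:

  H_0: rank C_0 − rank ∂_1 = 9 − 8 = 1, and the invariant factors of ∂_1 are all 1, so H_0 ≅ Z.
  H_1: rank ker ∂_1 − rank ∂_2 = (27 − 8) − 18 = 1, and ∂_2 has invariant factor 2 > 1, so H_1 ≅ Z ⊕ Z/2Z.
  H_2: rank ker ∂_2 − rank ∂_3 = (18 − 18) − 0 = 0, and there is no ∂_3, so H_2 ≅ 0.

As a check, the Euler characteristic is 9 − 27 + 18 = 0, which agrees with 1 − 1 + 0 = 0.

H_0 ≅ Z,  H_1 ≅ Z ⊕ Z/2Z,  H_2 = 0.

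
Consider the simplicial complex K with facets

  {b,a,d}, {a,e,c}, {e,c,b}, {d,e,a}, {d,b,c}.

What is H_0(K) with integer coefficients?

Fix the vertex order a < b < c < d < e and write every simplex with vertices in increasing order. Then dim K = 2 and the simplices of K are:

  0-simplices (5): a, b, c, d, e
  1-simplices (10): ab, ac, ad, ae, bc, bd, be, cd, ce, de
  2-simplices (5): abd, ace, ade, bcd, bce

Hence C_0 ≅ Z^5, C_1 ≅ Z^10, C_2 ≅ Z^5.

∂_1: C_1 → C_0 sends each edge [p,q] (with p < q) to q − p. For instance
  ∂be = e − b.
As a 5×10 matrix over Z this has rank 4, with invariant factors (1,1,1,1).

The boundary map ∂_2: C_2 → C_1 sends each 2-simplex [p,q,r] to [q,r] − [p,r] + [p,q]. For instance
  ∂ace = ce − ae + ac,
  ∂bcd = cd − bd + bc.
This gives a 10×5 integer matrix of rank 5; reducing to Smith normal form yields diagonal entries (1,1,1,1,1).

Computing H_k = (kernel of ∂_k) / (image of ∂_{k+1}):

  H_0: rank C_0 − rank ∂_1 = 5 − 4 = 1, and the invariant factors of ∂_1 are all 1, so H_0 ≅ Z.

H_0 ≅ Z.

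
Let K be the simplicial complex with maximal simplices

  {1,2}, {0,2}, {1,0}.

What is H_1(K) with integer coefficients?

H_1 = Z.

We work with the vertex ordering 0 < 1 < 2. The simplices of K, each written with vertices in increasing order, are:

  0-simplices (3): [0], [1], [2]
  1-simplices (3): [0,1], [0,2], [1,2]

so the chain groups are C_0 ≅ Z^3, C_1 ≅ Z^3.

∂_1: C_1 → C_0 maps an edge to its endpoints' difference, ∂[p,q] = q − p.
This gives a 3×3 integer matrix of rank 2; reducing to Smith normal form yields diagonal entries (1,1).

From H_k ≅ ker(∂_k) / im(∂_{k+1}) we obtain:

  H_1: rank ker ∂_1 − rank ∂_2 = (3 − 2) − 0 = 1, and there is no ∂_2, so H_1 = Z.

(K is a triangulation of the circle S^1.)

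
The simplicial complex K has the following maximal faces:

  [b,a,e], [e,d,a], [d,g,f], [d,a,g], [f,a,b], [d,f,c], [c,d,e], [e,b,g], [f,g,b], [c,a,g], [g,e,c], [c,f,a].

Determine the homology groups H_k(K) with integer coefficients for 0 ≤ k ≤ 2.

H_0 = Z,  H_1 = Z/2,  H_2 = 0.

Fix the vertex order a < b < c < d < e < f < g and write every simplex with vertices in increasing order. Then dim K = 2 and the simplices of K are:

  0-simplices (7): a, b, c, d, e, f, g
  1-simplices (18): ab, ac, ad, ae, af, ag, be, bf, bg, cd, ce, cf, cg, de, df, dg, eg, fg
  2-simplices (12): abe, abf, acf, acg, ade, adg, beg, bfg, cde, cdf, ceg, dfg

Hence C_0 ≅ Z^7, C_1 ≅ Z^18, C_2 ≅ Z^12.

Boundary ∂_1: C_1 → C_0 is given by ∂[p,q] = [q] − [p]. For instance
  ∂ac = c − a.
As a 7×18 matrix over Z this has rank 6, with invariant factors (1,1,1,1,1,1).

∂_2: C_2 → C_1 sends each 2-simplex [p,q,r] to [q,r] − [p,r] + [p,q]. For instance
  ∂cdf = df − cf + cd,
  ∂ade = de − ae + ad.
This gives a 18×12 integer matrix of rank 12; reducing to Smith normal form yields diagonal entries (1,1,1,1,1,1,1,1,1,1,1,2).

From H_k ≅ ker(∂_k) / im(∂_{k+1}) we obtain:

  H_0: rank C_0 − rank ∂_1 = 7 − 6 = 1, and the invariant factors of ∂_1 are all 1, so H_0 = Z.
  H_1: rank ker ∂_1 − rank ∂_2 = (18 − 6) − 12 = 0, and ∂_2 has invariant factor 2 > 1, so H_1 = Z/2.
  H_2: rank ker ∂_2 − rank ∂_3 = (12 − 12) − 0 = 0, and there is no ∂_3, so H_2 = 0.

As a check, the Euler characteristic is 7 − 18 + 12 = 1, which agrees with 1 − 0 + 0 = 1.
(K is a triangulation of the real projective plane RP^2.)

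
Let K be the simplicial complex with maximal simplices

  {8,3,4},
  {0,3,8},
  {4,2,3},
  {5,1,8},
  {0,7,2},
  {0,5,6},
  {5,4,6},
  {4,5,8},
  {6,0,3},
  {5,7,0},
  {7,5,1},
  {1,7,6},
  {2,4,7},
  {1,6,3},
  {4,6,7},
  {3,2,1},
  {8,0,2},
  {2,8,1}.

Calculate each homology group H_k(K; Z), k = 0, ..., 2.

We work with the vertex ordering 0 < 1 < 2 < 3 < 4 < 5 < 6 < 7 < 8. The simplices of K, each written with vertices in increasing order, are:

  0-simplices (9): [0], [1], [2], [3], [4], [5], [6], [7], [8]
  1-simplices (27): (27 of them)
  2-simplices (18): [0,2,7], [0,2,8], [0,3,6], [0,3,8], [0,5,6], [0,5,7], [1,2,3], [1,2,8], [1,3,6], [1,5,7], [1,5,8], [1,6,7], [2,3,4], [2,4,7], [3,4,8], [4,5,6], [4,5,8], [4,6,7]

so the chain groups are C_0 ≅ Z^9, C_1 ≅ Z^27, C_2 ≅ Z^18.

The boundary map ∂_1: C_1 → C_0 maps an edge to its endpoints' difference, ∂[p,q] = q − p.
The 9×27 boundary matrix has rank 8 and Smith normal form diag(1,1,1,1,1,1,1,1).

The boundary map ∂_2: C_2 → C_1 sends each 2-simplex [p,q,r] to [q,r] − [p,r] + [p,q]. For instance
  ∂[1,2,3] = [2,3] − [1,3] + [1,2],
  ∂[0,5,7] = [5,7] − [0,7] + [0,5].
The 27×18 boundary matrix has rank 18 and Smith normal form diag(1,1,1,1,1,1,1,1,1,1,1,1,1,1,1,1,1,2).

Now H_k = ker ∂_k / im ∂_{k+1}, so:

  H_0: rank C_0 − rank ∂_1 = 9 − 8 = 1, and the invariant factors of ∂_1 are all 1, so H_0 = Z.
  H_1: rank ker ∂_1 − rank ∂_2 = (27 − 8) − 18 = 1, and ∂_2 has invariant factor 2 > 1, so H_1 = Z ⊕ Z/2Z.
  H_2: rank ker ∂_2 − rank ∂_3 = (18 − 18) − 0 = 0, and there is no ∂_3, so H_2 = 0.

H_0 ≅ Z,  H_1 ≅ Z ⊕ Z/2Z,  H_2 = 0.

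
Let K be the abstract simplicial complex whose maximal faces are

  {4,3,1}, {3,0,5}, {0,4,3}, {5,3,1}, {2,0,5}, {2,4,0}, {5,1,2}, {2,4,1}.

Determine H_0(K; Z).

Take the total order 0 < 1 < 2 < 3 < 4 < 5 on the vertex set. Then K (dimension 2) consists of the simplices:

  0-simplices (6): [0], [1], [2], [3], [4], [5]
  1-simplices (12): [0,2], [0,3], [0,4], [0,5], [1,2], [1,3], [1,4], [1,5], [2,4], [2,5], [3,4], [3,5]
  2-simplices (8): [0,2,4], [0,2,5], [0,3,4], [0,3,5], [1,2,4], [1,2,5], [1,3,4], [1,3,5]

giving chain groups C_0 ≅ Z^6, C_1 ≅ Z^12, C_2 ≅ Z^8.

∂_1: C_1 → C_0 is given by ∂[p,q] = [q] − [p]. For instance
  ∂[0,5] = [5] − [0].
The 6×12 boundary matrix has rank 5 and Smith normal form diag(1,1,1,1,1).

Boundary ∂_2: C_2 → C_1 maps a triangle to the signed sum of its edges. For instance
  ∂[0,3,5] = [3,5] − [0,5] + [0,3],
  ∂[1,3,5] = [3,5] − [1,5] + [1,3].
The 12×8 boundary matrix has rank 7 and Smith normal form diag(1,1,1,1,1,1,1).

Reading off H_k = ker ∂_k / im ∂_{k+1}:

  H_0: rank C_0 − rank ∂_1 = 6 − 5 = 1, and the invariant factors of ∂_1 are all 1, so H_0 ≅ Z.

(K is a triangulation of the 2-sphere S^2.)

H_0 ≅ Z.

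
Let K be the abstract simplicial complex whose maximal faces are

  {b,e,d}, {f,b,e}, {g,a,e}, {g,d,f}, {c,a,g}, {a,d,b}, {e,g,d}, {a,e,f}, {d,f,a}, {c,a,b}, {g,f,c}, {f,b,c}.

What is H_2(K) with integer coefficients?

Order the vertices as a < b < c < d < e < f < g. Listing each simplex with vertices in this order, K has dimension 2 with simplices:

  0-simplices (7): a, b, c, d, e, f, g
  1-simplices (18): ab, ac, ad, ae, af, ag, bc, bd, be, bf, cf, cg, de, df, dg, ef, eg, fg
  2-simplices (12): abc, abd, acg, adf, aef, aeg, bcf, bde, bef, cfg, deg, dfg

so the chain groups are C_0 ≅ Z^7, C_1 ≅ Z^18, C_2 ≅ Z^12.

The boundary map ∂_1: C_1 → C_0 sends each edge [p,q] (with p < q) to q − p. For instance
  ∂be = e − b.
This gives a 7×18 integer matrix of rank 6; reducing to Smith normal form yields diagonal entries (1,1,1,1,1,1).

Boundary ∂_2: C_2 → C_1 acts by ∂[p,q,r] = [q,r] − [p,r] + [p,q]. For instance
  ∂bde = de − be + bd,
  ∂abd = bd − ad + ab.
The 18×12 boundary matrix has rank 12 and Smith normal form diag(1,1,1,1,1,1,1,1,1,1,1,2).

Now H_k = ker ∂_k / im ∂_{k+1}, so:

  H_2: rank ker ∂_2 − rank ∂_3 = (12 − 12) − 0 = 0, and there is no ∂_3, so H_2 = 0.

H_2 = 0.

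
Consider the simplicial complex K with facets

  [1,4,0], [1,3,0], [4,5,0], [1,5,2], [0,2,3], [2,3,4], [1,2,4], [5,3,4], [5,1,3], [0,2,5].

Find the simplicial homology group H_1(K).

H_1 = Z/2Z.

Order the vertices as 0 < 1 < 2 < 3 < 4 < 5. Listing each simplex with vertices in this order, K has dimension 2 with simplices:

  0-simplices (6): [0], [1], [2], [3], [4], [5]
  1-simplices (15): [0,1], [0,2], [0,3], [0,4], [0,5], [1,2], [1,3], [1,4], [1,5], [2,3], [2,4], [2,5], [3,4], [3,5], [4,5]
  2-simplices (10): [0,1,3], [0,1,4], [0,2,3], [0,2,5], [0,4,5], [1,2,4], [1,2,5], [1,3,5], [2,3,4], [3,4,5]

giving chain groups C_0 ≅ Z^6, C_1 ≅ Z^15, C_2 ≅ Z^10.

The boundary map ∂_1: C_1 → C_0 maps an edge to its endpoints' difference, ∂[p,q] = q − p. For instance
  ∂[0,3] = [3] − [0].
As a 6×15 matrix over Z this has rank 5, with invariant factors (1,1,1,1,1).

The boundary map ∂_2: C_2 → C_1 acts by ∂[p,q,r] = [q,r] − [p,r] + [p,q]. For instance
  ∂[1,2,4] = [2,4] − [1,4] + [1,2],
  ∂[3,4,5] = [4,5] − [3,5] + [3,4].
This gives a 15×10 integer matrix of rank 10; reducing to Smith normal form yields diagonal entries (1,1,1,1,1,1,1,1,1,2).

Reading off H_k = ker ∂_k / im ∂_{k+1}:

  H_1: rank ker ∂_1 − rank ∂_2 = (15 − 5) − 10 = 0, and ∂_2 has invariant factor 2 > 1, so H_1 ≅ Z/2Z.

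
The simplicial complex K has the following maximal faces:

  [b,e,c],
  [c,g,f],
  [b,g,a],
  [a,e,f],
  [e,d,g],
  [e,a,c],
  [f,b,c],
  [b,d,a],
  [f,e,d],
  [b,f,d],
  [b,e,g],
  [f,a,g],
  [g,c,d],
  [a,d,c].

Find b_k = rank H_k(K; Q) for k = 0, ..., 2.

b_0 = 1, b_1 = 2, b_2 = 1.

We work with the vertex ordering a < b < c < d < e < f < g. The simplices of K, each written with vertices in increasing order, are:

  0-simplices (7): a, b, c, d, e, f, g
  1-simplices (21): ab, ac, ad, ae, af, ag, bc, bd, be, bf, bg, cd, ce, cf, cg, de, df, dg, ef, eg, fg
  2-simplices (14): abd, abg, acd, ace, aef, afg, bce, bcf, bdf, beg, cdg, cfg, def, deg

Hence C_0 ≅ Z^7, C_1 ≅ Z^21, C_2 ≅ Z^14.

∂_1: C_1 → C_0 is given by ∂[p,q] = [q] − [p]. For instance
  ∂bc = c − b.
This gives a 7×21 integer matrix of rank 6; reducing to Smith normal form yields diagonal entries (1,1,1,1,1,1).

∂_2: C_2 → C_1 maps a triangle to the signed sum of its edges. For instance
  ∂beg = eg − bg + be,
  ∂def = ef − df + de.
The resulting 21×14 matrix has rank 13, and its Smith normal form has invariant factors (1,1,1,1,1,1,1,1,1,1,1,1,1).

From H_k ≅ ker(∂_k) / im(∂_{k+1}) we obtain:

  H_0: rank C_0 − rank ∂_1 = 7 − 6 = 1, and the invariant factors of ∂_1 are all 1, so H_0 ≅ Z.
  H_1: rank ker ∂_1 − rank ∂_2 = (21 − 6) − 13 = 2, and the invariant factors of ∂_2 are all 1, so H_1 ≅ Z^2.
  H_2: rank ker ∂_2 − rank ∂_3 = (14 − 13) − 0 = 1, and there is no ∂_3, so H_2 ≅ Z.

As a check, the Euler characteristic is 7 − 21 + 14 = 0, which agrees with 1 − 2 + 1 = 0.
(K is a triangulation of the torus T^2.)

Hence the Betti numbers are b_0 = 1, b_1 = 2, b_2 = 1.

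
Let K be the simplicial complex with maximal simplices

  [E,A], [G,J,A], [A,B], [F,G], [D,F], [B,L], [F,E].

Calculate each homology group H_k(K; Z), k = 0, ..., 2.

Fix the vertex order A < B < D < E < F < G < J < L and write every simplex with vertices in increasing order. Then dim K = 2 and the simplices of K are:

  0-simplices (8): A, B, D, E, F, G, J, L
  1-simplices (9): AB, AE, AG, AJ, BL, DF, EF, FG, GJ
  2-simplices (1): AGJ

giving chain groups C_0 ≅ Z^8, C_1 ≅ Z^9, C_2 ≅ Z^1.

Boundary ∂_1: C_1 → C_0 sends each edge [p,q] (with p < q) to q − p.
The 8×9 boundary matrix has rank 7 and Smith normal form diag(1,1,1,1,1,1,1).

∂_2: C_2 → C_1 acts by ∂[p,q,r] = [q,r] − [p,r] + [p,q]. For instance
  ∂AGJ = GJ − AJ + AG.
As a 9×1 matrix over Z this has rank 1, with invariant factors (1).

Now H_k = ker ∂_k / im ∂_{k+1}, so:

  H_0: rank C_0 − rank ∂_1 = 8 − 7 = 1, and the invariant factors of ∂_1 are all 1, so H_0 = Z.
  H_1: rank ker ∂_1 − rank ∂_2 = (9 − 7) − 1 = 1, and the invariant factors of ∂_2 are all 1, so H_1 = Z.
  H_2: rank ker ∂_2 − rank ∂_3 = (1 − 1) − 0 = 0, and there is no ∂_3, so H_2 = 0.

As a check, the Euler characteristic is 8 − 9 + 1 = 0, which agrees with 1 − 1 + 0 = 0.

H_0 = Z,  H_1 = Z,  H_2 = 0.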